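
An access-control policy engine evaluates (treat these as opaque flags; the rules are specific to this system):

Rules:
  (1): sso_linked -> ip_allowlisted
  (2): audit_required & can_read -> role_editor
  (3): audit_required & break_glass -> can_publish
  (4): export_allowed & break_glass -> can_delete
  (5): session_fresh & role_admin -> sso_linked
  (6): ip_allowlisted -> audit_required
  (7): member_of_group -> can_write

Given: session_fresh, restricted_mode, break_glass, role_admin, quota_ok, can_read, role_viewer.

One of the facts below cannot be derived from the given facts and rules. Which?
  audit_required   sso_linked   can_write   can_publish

Round 1: (5) [session_fresh & role_admin -> sso_linked]. Adds sso_linked.
Round 2: (1) [sso_linked -> ip_allowlisted]. Adds ip_allowlisted.
Round 3: (6) [ip_allowlisted -> audit_required]. Adds audit_required.
Round 4: (2) [audit_required & can_read -> role_editor]; (3) [audit_required & break_glass -> can_publish]. Adds role_editor, can_publish.
Derived: sso_linked (round 1), audit_required (round 3), can_publish (round 4). can_write never appears in any round.

can_write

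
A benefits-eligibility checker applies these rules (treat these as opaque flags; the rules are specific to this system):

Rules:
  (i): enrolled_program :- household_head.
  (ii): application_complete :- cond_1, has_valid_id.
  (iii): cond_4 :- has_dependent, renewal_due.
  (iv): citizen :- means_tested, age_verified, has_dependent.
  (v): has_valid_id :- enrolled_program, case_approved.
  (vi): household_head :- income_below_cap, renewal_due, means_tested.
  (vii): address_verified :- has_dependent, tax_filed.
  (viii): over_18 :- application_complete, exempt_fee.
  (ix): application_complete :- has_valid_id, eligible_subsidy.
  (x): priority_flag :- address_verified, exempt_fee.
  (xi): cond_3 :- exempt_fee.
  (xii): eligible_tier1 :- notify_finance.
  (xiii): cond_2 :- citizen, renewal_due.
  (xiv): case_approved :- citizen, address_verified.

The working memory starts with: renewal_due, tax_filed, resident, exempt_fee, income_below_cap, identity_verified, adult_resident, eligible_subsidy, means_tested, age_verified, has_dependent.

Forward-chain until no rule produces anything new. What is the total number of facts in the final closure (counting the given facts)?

Round 1 — (iii), (iv), (vi), (vii), (xi), derive cond_4, citizen, household_head, address_verified, cond_3.
Round 2 — (i), (x), (xiii), (xiv), derive enrolled_program, priority_flag, cond_2, case_approved.
Round 3 — (v), derive has_valid_id.
Round 4 — (ix), derive application_complete.
Round 5 — (viii), derive over_18.
Closure: {address_verified, adult_resident, age_verified, application_complete, case_approved, citizen, cond_2, cond_3, cond_4, eligible_subsidy, enrolled_program, exempt_fee, has_dependent, has_valid_id, household_head, identity_verified, income_below_cap, means_tested, over_18, priority_flag, renewal_due, resident, tax_filed} — 23 facts.

23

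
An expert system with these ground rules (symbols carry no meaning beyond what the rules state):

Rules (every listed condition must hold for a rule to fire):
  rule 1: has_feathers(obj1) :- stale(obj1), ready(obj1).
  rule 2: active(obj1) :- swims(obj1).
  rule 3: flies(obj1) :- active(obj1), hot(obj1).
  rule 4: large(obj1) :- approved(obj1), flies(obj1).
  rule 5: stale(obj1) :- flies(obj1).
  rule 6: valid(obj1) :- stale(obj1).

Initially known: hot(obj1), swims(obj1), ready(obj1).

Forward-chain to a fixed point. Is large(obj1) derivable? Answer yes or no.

no

[1] rule 2 [active(obj1) :- swims(obj1).]. ⇒ new: active(obj1).
[2] rule 3 [flies(obj1) :- active(obj1), hot(obj1).]. ⇒ new: flies(obj1).
[3] rule 5 [stale(obj1) :- flies(obj1).]. ⇒ new: stale(obj1).
[4] rule 1 [has_feathers(obj1) :- stale(obj1), ready(obj1).]; rule 6 [valid(obj1) :- stale(obj1).]. ⇒ new: has_feathers(obj1), valid(obj1).
Fixed point reached. large(obj1) is concluded only by rule 4; rule 4 needs approved(obj1) (never derived).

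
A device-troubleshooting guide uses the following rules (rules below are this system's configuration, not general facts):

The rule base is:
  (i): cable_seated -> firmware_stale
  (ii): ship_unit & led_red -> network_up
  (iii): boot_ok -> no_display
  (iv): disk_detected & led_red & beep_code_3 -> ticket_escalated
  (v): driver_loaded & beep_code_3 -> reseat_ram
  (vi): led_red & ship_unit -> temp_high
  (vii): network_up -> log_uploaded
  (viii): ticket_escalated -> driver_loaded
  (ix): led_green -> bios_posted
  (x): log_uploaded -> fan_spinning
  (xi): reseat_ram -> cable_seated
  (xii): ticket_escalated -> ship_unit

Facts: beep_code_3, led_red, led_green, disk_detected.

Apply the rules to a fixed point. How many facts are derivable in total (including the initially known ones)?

Round 1: (iv) [disk_detected & led_red & beep_code_3 -> ticket_escalated]; (ix) [led_green -> bios_posted]. New: ticket_escalated, bios_posted.
Round 2: (viii) [ticket_escalated -> driver_loaded]; (xii) [ticket_escalated -> ship_unit]. New: driver_loaded, ship_unit.
Round 3: (ii) [ship_unit & led_red -> network_up]; (v) [driver_loaded & beep_code_3 -> reseat_ram]; (vi) [led_red & ship_unit -> temp_high]. New: network_up, reseat_ram, temp_high.
Round 4: (vii) [network_up -> log_uploaded]; (xi) [reseat_ram -> cable_seated]. New: log_uploaded, cable_seated.
Round 5: (i) [cable_seated -> firmware_stale]; (x) [log_uploaded -> fan_spinning]. New: firmware_stale, fan_spinning.
Closure: {beep_code_3, bios_posted, cable_seated, disk_detected, driver_loaded, fan_spinning, firmware_stale, led_green, led_red, log_uploaded, network_up, reseat_ram, ship_unit, temp_high, ticket_escalated} — 15 facts.

15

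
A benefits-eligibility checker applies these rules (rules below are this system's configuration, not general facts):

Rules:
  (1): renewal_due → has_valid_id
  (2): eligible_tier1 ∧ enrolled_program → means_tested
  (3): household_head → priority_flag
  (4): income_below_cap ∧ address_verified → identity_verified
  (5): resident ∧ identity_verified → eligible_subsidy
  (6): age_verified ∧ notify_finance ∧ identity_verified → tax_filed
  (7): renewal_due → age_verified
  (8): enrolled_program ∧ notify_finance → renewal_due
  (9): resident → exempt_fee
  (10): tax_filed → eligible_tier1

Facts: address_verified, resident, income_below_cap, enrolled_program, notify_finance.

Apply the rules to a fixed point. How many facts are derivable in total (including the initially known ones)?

14

Round 1 — (4), (8), (9), derive identity_verified, renewal_due, exempt_fee.
Round 2 — (1), (5), (7), derive has_valid_id, eligible_subsidy, age_verified.
Round 3 — (6), derive tax_filed.
Round 4 — (10), derive eligible_tier1.
Round 5 — (2), derive means_tested.
Closure: {address_verified, age_verified, eligible_subsidy, eligible_tier1, enrolled_program, exempt_fee, has_valid_id, identity_verified, income_below_cap, means_tested, notify_finance, renewal_due, resident, tax_filed} — 14 facts.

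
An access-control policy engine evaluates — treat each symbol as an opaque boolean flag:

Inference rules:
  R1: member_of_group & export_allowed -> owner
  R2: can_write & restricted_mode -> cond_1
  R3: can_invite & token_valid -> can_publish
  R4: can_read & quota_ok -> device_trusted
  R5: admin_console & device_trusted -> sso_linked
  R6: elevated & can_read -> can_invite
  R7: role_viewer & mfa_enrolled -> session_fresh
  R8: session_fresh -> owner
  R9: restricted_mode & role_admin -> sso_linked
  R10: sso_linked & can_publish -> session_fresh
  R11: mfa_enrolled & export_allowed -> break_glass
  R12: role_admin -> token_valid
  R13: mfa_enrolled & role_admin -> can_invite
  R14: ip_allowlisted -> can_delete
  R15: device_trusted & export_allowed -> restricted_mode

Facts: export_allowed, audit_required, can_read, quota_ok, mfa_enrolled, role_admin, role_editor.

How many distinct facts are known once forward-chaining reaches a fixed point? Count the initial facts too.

Round 1 fires R4, R11, R12, R13, giving device_trusted, break_glass, token_valid, can_invite.
Round 2 fires R3, R15, giving can_publish, restricted_mode.
Round 3 fires R9, giving sso_linked.
Round 4 fires R10, giving session_fresh.
Round 5 fires R8, giving owner.
Closure: {audit_required, break_glass, can_invite, can_publish, can_read, device_trusted, export_allowed, mfa_enrolled, owner, quota_ok, restricted_mode, role_admin, role_editor, session_fresh, sso_linked, token_valid} — 16 facts.

16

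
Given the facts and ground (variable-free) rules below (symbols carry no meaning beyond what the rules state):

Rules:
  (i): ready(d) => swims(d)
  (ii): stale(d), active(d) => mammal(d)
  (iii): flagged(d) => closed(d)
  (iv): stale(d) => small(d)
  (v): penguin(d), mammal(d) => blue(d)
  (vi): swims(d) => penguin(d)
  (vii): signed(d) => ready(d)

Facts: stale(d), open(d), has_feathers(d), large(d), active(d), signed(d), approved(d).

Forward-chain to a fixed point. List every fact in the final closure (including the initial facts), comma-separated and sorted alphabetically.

active(d), approved(d), blue(d), has_feathers(d), large(d), mammal(d), open(d), penguin(d), ready(d), signed(d), small(d), stale(d), swims(d)

Round 1 — (ii), (iv), (vii), derive mammal(d), small(d), ready(d).
Round 2 — (i), derive swims(d).
Round 3 — (vi), derive penguin(d).
Round 4 — (v), derive blue(d).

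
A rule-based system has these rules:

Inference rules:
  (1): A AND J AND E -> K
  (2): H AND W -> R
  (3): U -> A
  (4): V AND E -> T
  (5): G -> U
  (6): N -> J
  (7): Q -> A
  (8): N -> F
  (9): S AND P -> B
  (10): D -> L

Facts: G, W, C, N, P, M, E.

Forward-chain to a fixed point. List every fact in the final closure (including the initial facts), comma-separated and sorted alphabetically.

A, C, E, F, G, J, K, M, N, P, U, W

Round 1 fires (5), (6), (8), giving U, J, F.
Round 2 fires (3), giving A.
Round 3 fires (1), giving K.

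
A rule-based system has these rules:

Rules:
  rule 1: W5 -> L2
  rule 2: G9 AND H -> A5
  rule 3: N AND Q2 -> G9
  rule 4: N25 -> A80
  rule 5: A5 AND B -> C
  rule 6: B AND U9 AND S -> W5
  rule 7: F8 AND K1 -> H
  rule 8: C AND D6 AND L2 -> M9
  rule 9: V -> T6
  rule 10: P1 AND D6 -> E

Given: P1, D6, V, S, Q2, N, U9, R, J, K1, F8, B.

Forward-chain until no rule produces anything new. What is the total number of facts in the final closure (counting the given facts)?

Round 1 — rule 3, rule 6, rule 7, rule 9, rule 10, derive G9, W5, H, T6, E.
Round 2 — rule 1, rule 2, derive L2, A5.
Round 3 — rule 5, derive C.
Round 4 — rule 8, derive M9.
Closure: {A5, B, C, D6, E, F8, G9, H, J, K1, L2, M9, N, P1, Q2, R, S, T6, U9, V, W5} — 21 facts.

21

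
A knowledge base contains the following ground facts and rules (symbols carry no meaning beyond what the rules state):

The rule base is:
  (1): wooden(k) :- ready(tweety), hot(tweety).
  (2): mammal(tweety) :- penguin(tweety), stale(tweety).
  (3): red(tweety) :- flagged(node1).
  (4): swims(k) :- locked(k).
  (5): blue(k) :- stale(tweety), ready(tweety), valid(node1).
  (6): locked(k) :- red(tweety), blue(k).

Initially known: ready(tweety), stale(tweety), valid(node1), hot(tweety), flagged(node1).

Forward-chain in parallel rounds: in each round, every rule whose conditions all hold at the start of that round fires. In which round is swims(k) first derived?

3

Round 1: (1) [wooden(k) :- ready(tweety), hot(tweety).]; (3) [red(tweety) :- flagged(node1).]; (5) [blue(k) :- stale(tweety), ready(tweety), valid(node1).]. New: wooden(k), red(tweety), blue(k).
Round 2: (6) [locked(k) :- red(tweety), blue(k).]. New: locked(k).
Round 3: (4) [swims(k) :- locked(k).]. New: swims(k).
swims(k) first appears in round 3.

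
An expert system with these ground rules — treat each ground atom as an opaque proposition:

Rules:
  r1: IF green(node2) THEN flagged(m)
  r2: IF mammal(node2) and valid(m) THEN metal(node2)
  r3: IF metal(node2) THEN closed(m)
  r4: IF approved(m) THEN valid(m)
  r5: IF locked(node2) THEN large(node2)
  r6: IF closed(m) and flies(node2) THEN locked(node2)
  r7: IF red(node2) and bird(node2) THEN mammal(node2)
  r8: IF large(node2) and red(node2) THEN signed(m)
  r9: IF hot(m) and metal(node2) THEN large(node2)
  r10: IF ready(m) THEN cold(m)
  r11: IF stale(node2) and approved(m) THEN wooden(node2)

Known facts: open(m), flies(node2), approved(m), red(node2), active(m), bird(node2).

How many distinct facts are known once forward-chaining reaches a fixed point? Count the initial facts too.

13

Round 1 — r4, r7, derive valid(m), mammal(node2).
Round 2 — r2, derive metal(node2).
Round 3 — r3, derive closed(m).
Round 4 — r6, derive locked(node2).
Round 5 — r5, derive large(node2).
Round 6 — r8, derive signed(m).
Closure: {active(m), approved(m), bird(node2), closed(m), flies(node2), large(node2), locked(node2), mammal(node2), metal(node2), open(m), red(node2), signed(m), valid(m)} — 13 facts.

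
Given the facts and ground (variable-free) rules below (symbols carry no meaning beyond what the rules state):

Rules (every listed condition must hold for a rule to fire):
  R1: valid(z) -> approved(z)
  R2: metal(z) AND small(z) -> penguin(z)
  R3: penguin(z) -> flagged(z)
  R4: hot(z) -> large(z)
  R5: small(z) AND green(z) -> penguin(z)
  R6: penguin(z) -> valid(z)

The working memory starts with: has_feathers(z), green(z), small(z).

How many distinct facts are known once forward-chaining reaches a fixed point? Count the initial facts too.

7

[1] R5 [small(z) AND green(z) -> penguin(z)]. ⇒ new: penguin(z).
[2] R3 [penguin(z) -> flagged(z)]; R6 [penguin(z) -> valid(z)]. ⇒ new: flagged(z), valid(z).
[3] R1 [valid(z) -> approved(z)]. ⇒ new: approved(z).
Closure: {approved(z), flagged(z), green(z), has_feathers(z), penguin(z), small(z), valid(z)} — 7 facts.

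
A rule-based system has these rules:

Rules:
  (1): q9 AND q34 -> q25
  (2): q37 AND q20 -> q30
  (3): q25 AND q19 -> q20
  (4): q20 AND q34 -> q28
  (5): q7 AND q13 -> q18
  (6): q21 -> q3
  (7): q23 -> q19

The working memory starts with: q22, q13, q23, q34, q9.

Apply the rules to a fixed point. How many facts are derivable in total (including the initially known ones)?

Round 1: (1) [q9 AND q34 -> q25]; (7) [q23 -> q19]. Adds q25, q19.
Round 2: (3) [q25 AND q19 -> q20]. Adds q20.
Round 3: (4) [q20 AND q34 -> q28]. Adds q28.
Closure: {q13, q19, q20, q22, q23, q25, q28, q34, q9} — 9 facts.

9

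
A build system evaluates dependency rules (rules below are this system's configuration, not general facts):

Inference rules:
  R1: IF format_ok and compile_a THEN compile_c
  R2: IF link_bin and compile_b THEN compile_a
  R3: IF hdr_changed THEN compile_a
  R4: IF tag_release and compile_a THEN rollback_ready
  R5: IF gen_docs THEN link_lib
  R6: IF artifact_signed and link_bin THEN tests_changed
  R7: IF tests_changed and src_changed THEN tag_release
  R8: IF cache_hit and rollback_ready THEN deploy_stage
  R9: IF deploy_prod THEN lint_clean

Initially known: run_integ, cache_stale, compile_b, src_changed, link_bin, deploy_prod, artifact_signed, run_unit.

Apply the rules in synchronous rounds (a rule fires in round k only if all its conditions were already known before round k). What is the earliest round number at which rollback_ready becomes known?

3

[1] R2 [IF link_bin and compile_b THEN compile_a]; R6 [IF artifact_signed and link_bin THEN tests_changed]; R9 [IF deploy_prod THEN lint_clean]. ⇒ new: compile_a, tests_changed, lint_clean.
[2] R7 [IF tests_changed and src_changed THEN tag_release]. ⇒ new: tag_release.
[3] R4 [IF tag_release and compile_a THEN rollback_ready]. ⇒ new: rollback_ready.
rollback_ready first appears in round 3.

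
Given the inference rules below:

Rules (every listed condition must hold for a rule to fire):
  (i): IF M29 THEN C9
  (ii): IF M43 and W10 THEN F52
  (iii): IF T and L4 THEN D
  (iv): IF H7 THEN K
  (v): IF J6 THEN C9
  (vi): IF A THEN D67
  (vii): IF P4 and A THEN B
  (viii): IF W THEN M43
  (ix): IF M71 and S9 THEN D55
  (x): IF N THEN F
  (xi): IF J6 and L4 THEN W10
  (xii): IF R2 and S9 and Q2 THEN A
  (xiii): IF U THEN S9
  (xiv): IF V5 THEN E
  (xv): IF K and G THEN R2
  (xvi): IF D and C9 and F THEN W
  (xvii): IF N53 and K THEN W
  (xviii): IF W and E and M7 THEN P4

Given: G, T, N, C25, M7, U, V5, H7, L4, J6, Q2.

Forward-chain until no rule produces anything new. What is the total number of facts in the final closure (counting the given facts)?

Round 1: (iii) [IF T and L4 THEN D]; (iv) [IF H7 THEN K]; (v) [IF J6 THEN C9]; (x) [IF N THEN F]; (xi) [IF J6 and L4 THEN W10]; (xiii) [IF U THEN S9]; (xiv) [IF V5 THEN E]. Adds D, K, C9, F, W10, S9, E.
Round 2: (xv) [IF K and G THEN R2]; (xvi) [IF D and C9 and F THEN W]. Adds R2, W.
Round 3: (viii) [IF W THEN M43]; (xii) [IF R2 and S9 and Q2 THEN A]; (xviii) [IF W and E and M7 THEN P4]. Adds M43, A, P4.
Round 4: (ii) [IF M43 and W10 THEN F52]; (vi) [IF A THEN D67]; (vii) [IF P4 and A THEN B]. Adds F52, D67, B.
Closure: {A, B, C25, C9, D, D67, E, F, F52, G, H7, J6, K, L4, M43, M7, N, P4, Q2, R2, S9, T, U, V5, W, W10} — 26 facts.

26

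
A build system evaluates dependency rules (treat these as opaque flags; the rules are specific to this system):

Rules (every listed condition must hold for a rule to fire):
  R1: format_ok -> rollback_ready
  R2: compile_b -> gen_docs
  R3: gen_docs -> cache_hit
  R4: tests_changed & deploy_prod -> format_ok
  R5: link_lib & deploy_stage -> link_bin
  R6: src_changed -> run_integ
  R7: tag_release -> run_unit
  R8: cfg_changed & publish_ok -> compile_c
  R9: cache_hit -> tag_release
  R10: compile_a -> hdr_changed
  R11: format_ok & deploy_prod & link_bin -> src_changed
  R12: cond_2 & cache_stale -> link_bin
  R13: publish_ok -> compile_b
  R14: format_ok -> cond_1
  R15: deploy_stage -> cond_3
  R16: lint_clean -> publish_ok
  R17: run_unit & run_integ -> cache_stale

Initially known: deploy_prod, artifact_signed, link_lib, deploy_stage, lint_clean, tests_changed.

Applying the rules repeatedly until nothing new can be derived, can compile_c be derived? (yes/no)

Round 1: R4 [tests_changed & deploy_prod -> format_ok]; R5 [link_lib & deploy_stage -> link_bin]; R15 [deploy_stage -> cond_3]; R16 [lint_clean -> publish_ok]. New: format_ok, link_bin, cond_3, publish_ok.
Round 2: R1 [format_ok -> rollback_ready]; R11 [format_ok & deploy_prod & link_bin -> src_changed]; R13 [publish_ok -> compile_b]; R14 [format_ok -> cond_1]. New: rollback_ready, src_changed, compile_b, cond_1.
Round 3: R2 [compile_b -> gen_docs]; R6 [src_changed -> run_integ]. New: gen_docs, run_integ.
Round 4: R3 [gen_docs -> cache_hit]. New: cache_hit.
Round 5: R9 [cache_hit -> tag_release]. New: tag_release.
Round 6: R7 [tag_release -> run_unit]. New: run_unit.
Round 7: R17 [run_unit & run_integ -> cache_stale]. New: cache_stale.
Fixed point reached. compile_c is concluded only by R8; R8 needs cfg_changed (never derived).

no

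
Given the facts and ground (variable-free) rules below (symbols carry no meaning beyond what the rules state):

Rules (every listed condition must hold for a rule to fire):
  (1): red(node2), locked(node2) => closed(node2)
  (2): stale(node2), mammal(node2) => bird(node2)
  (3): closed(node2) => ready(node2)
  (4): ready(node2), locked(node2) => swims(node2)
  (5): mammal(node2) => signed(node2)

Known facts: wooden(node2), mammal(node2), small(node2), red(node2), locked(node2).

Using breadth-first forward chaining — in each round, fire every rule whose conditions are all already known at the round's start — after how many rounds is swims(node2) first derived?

3

Round 1: (1) [red(node2), locked(node2) => closed(node2)]; (5) [mammal(node2) => signed(node2)]. Adds closed(node2), signed(node2).
Round 2: (3) [closed(node2) => ready(node2)]. Adds ready(node2).
Round 3: (4) [ready(node2), locked(node2) => swims(node2)]. Adds swims(node2).
swims(node2) first appears in round 3.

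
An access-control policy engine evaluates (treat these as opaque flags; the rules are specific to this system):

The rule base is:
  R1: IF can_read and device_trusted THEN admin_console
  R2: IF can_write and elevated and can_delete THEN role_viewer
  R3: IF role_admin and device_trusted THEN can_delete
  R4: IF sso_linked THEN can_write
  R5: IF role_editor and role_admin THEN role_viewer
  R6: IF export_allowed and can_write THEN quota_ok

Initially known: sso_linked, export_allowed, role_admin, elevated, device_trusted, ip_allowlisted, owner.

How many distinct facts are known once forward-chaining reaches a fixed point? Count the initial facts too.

11

Round 1 fires R3, R4, giving can_delete, can_write.
Round 2 fires R2, R6, giving role_viewer, quota_ok.
Closure: {can_delete, can_write, device_trusted, elevated, export_allowed, ip_allowlisted, owner, quota_ok, role_admin, role_viewer, sso_linked} — 11 facts.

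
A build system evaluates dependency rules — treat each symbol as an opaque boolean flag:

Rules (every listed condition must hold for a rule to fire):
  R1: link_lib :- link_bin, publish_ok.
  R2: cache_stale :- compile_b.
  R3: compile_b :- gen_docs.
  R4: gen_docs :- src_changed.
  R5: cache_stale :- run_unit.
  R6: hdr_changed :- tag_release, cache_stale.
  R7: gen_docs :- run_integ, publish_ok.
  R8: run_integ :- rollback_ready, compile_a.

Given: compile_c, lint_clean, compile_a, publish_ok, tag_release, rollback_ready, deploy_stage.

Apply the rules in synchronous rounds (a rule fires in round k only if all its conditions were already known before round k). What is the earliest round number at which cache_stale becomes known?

4

Round 1: R8 [run_integ :- rollback_ready, compile_a.]. New: run_integ.
Round 2: R7 [gen_docs :- run_integ, publish_ok.]. New: gen_docs.
Round 3: R3 [compile_b :- gen_docs.]. New: compile_b.
Round 4: R2 [cache_stale :- compile_b.]. New: cache_stale.
cache_stale first appears in round 4.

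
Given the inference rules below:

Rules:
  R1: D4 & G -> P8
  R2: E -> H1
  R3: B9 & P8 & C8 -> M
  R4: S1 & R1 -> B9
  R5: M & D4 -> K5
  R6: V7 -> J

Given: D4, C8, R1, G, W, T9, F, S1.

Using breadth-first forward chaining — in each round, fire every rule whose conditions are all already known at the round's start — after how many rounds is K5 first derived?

Round 1 — R1, R4, derive P8, B9.
Round 2 — R3, derive M.
Round 3 — R5, derive K5.
K5 first appears in round 3.

3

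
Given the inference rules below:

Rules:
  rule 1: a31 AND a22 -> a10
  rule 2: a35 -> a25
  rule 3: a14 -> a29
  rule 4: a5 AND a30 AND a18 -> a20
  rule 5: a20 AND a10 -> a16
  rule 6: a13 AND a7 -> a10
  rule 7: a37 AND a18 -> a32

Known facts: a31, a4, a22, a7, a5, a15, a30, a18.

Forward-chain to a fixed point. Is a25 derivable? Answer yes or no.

no

[1] rule 1 [a31 AND a22 -> a10]; rule 4 [a5 AND a30 AND a18 -> a20]. ⇒ new: a10, a20.
[2] rule 5 [a20 AND a10 -> a16]. ⇒ new: a16.
Fixed point reached. a25 is concluded only by rule 2; rule 2 needs a35 (never derived).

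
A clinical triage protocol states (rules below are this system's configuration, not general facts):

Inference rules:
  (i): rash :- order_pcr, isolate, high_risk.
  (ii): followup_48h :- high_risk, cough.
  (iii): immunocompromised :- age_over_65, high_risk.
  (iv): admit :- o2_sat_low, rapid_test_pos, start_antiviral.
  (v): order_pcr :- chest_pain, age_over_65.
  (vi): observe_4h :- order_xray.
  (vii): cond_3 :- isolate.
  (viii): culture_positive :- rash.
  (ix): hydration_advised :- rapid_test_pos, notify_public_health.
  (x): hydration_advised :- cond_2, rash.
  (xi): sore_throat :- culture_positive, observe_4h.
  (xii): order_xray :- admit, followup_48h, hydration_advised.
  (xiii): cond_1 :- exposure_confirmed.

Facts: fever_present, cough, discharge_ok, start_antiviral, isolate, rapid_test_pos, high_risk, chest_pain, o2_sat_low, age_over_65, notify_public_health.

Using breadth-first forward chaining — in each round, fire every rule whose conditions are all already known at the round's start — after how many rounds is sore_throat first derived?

Round 1 fires (ii), (iii), (iv), (v), (vii), (ix), giving followup_48h, immunocompromised, admit, order_pcr, cond_3, hydration_advised.
Round 2 fires (i), (xii), giving rash, order_xray.
Round 3 fires (vi), (viii), giving observe_4h, culture_positive.
Round 4 fires (xi), giving sore_throat.
sore_throat first appears in round 4.

4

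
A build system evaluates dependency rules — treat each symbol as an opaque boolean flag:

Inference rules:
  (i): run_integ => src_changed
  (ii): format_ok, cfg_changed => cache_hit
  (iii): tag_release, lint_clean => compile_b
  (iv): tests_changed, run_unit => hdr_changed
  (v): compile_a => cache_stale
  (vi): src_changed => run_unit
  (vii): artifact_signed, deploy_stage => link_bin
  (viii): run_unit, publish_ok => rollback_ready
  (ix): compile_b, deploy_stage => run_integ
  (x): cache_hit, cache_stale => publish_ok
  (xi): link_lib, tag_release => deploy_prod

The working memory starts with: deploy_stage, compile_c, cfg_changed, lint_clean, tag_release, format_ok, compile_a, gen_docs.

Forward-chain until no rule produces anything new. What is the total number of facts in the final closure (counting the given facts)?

16

Round 1 — (ii), (iii), (v), derive cache_hit, compile_b, cache_stale.
Round 2 — (ix), (x), derive run_integ, publish_ok.
Round 3 — (i), derive src_changed.
Round 4 — (vi), derive run_unit.
Round 5 — (viii), derive rollback_ready.
Closure: {cache_hit, cache_stale, cfg_changed, compile_a, compile_b, compile_c, deploy_stage, format_ok, gen_docs, lint_clean, publish_ok, rollback_ready, run_integ, run_unit, src_changed, tag_release} — 16 facts.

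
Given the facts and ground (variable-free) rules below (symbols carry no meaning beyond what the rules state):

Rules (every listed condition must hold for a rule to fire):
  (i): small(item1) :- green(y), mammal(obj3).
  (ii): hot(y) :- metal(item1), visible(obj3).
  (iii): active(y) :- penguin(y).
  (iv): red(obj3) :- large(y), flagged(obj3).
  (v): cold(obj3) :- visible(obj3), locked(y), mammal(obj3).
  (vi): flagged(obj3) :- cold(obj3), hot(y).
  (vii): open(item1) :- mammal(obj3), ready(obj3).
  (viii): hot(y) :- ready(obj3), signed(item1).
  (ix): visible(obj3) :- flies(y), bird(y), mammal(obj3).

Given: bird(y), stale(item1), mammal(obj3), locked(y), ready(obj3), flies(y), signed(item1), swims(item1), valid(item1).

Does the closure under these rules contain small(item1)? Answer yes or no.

no

[1] (vii) [open(item1) :- mammal(obj3), ready(obj3).]; (viii) [hot(y) :- ready(obj3), signed(item1).]; (ix) [visible(obj3) :- flies(y), bird(y), mammal(obj3).]. ⇒ new: open(item1), hot(y), visible(obj3).
[2] (v) [cold(obj3) :- visible(obj3), locked(y), mammal(obj3).]. ⇒ new: cold(obj3).
[3] (vi) [flagged(obj3) :- cold(obj3), hot(y).]. ⇒ new: flagged(obj3).
Fixed point reached. small(item1) is concluded only by (i); (i) needs green(y) (never derived).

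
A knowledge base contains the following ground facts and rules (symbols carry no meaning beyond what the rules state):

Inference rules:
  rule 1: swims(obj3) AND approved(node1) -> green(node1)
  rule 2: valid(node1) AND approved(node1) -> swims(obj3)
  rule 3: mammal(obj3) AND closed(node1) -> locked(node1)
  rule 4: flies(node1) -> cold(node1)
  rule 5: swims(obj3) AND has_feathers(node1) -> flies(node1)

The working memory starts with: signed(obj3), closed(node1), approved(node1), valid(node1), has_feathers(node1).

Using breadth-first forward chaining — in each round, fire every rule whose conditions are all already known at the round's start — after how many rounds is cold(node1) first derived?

Round 1 fires rule 2, giving swims(obj3).
Round 2 fires rule 1, rule 5, giving green(node1), flies(node1).
Round 3 fires rule 4, giving cold(node1).
cold(node1) first appears in round 3.

3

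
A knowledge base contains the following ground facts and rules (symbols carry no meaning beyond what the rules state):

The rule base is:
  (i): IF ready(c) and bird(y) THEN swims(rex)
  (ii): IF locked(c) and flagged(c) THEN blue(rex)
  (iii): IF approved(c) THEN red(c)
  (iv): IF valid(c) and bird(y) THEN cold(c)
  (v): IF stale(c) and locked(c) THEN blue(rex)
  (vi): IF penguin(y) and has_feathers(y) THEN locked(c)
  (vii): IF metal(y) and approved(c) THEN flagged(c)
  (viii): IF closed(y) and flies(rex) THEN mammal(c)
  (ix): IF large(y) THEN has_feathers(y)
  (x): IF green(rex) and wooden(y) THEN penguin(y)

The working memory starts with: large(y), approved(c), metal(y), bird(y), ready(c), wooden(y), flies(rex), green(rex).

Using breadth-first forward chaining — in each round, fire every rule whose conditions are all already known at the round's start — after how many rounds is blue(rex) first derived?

Round 1 fires (i), (iii), (vii), (ix), (x), giving swims(rex), red(c), flagged(c), has_feathers(y), penguin(y).
Round 2 fires (vi), giving locked(c).
Round 3 fires (ii), giving blue(rex).
blue(rex) first appears in round 3.

3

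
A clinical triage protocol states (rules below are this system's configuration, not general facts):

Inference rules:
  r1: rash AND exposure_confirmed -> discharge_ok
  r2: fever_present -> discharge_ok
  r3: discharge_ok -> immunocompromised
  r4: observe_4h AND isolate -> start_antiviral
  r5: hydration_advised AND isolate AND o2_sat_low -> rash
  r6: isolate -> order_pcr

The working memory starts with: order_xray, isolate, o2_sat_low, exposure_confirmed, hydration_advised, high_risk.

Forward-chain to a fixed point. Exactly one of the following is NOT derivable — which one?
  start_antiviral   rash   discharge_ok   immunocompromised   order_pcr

start_antiviral

[1] r5 [hydration_advised AND isolate AND o2_sat_low -> rash]; r6 [isolate -> order_pcr]. ⇒ new: rash, order_pcr.
[2] r1 [rash AND exposure_confirmed -> discharge_ok]. ⇒ new: discharge_ok.
[3] r3 [discharge_ok -> immunocompromised]. ⇒ new: immunocompromised.
Derived: order_pcr (round 1), rash (round 1), immunocompromised (round 3), discharge_ok (round 2). start_antiviral never appears in any round.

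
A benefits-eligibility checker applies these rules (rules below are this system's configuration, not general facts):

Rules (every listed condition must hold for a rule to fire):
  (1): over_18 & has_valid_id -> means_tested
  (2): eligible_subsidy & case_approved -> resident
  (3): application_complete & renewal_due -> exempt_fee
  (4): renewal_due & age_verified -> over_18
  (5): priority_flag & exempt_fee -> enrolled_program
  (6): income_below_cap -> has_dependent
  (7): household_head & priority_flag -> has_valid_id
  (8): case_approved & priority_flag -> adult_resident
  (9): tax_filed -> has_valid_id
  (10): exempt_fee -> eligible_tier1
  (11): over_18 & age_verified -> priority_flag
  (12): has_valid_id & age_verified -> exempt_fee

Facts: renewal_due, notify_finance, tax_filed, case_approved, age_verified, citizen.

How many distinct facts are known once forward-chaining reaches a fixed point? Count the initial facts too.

14

Round 1 fires (4), (9), giving over_18, has_valid_id.
Round 2 fires (1), (11), (12), giving means_tested, priority_flag, exempt_fee.
Round 3 fires (5), (8), (10), giving enrolled_program, adult_resident, eligible_tier1.
Closure: {adult_resident, age_verified, case_approved, citizen, eligible_tier1, enrolled_program, exempt_fee, has_valid_id, means_tested, notify_finance, over_18, priority_flag, renewal_due, tax_filed} — 14 facts.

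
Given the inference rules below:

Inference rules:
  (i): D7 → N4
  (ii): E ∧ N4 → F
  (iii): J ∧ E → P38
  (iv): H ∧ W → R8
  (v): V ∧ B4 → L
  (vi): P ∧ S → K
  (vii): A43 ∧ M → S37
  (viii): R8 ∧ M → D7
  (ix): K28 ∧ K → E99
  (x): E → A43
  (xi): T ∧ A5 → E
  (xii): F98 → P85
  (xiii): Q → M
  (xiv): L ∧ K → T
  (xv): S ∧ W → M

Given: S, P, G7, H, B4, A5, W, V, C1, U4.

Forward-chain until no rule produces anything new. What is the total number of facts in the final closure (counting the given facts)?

Round 1: (iv) [H ∧ W → R8]; (v) [V ∧ B4 → L]; (vi) [P ∧ S → K]; (xv) [S ∧ W → M]. Adds R8, L, K, M.
Round 2: (viii) [R8 ∧ M → D7]; (xiv) [L ∧ K → T]. Adds D7, T.
Round 3: (i) [D7 → N4]; (xi) [T ∧ A5 → E]. Adds N4, E.
Round 4: (ii) [E ∧ N4 → F]; (x) [E → A43]. Adds F, A43.
Round 5: (vii) [A43 ∧ M → S37]. Adds S37.
Closure: {A43, A5, B4, C1, D7, E, F, G7, H, K, L, M, N4, P, R8, S, S37, T, U4, V, W} — 21 facts.

21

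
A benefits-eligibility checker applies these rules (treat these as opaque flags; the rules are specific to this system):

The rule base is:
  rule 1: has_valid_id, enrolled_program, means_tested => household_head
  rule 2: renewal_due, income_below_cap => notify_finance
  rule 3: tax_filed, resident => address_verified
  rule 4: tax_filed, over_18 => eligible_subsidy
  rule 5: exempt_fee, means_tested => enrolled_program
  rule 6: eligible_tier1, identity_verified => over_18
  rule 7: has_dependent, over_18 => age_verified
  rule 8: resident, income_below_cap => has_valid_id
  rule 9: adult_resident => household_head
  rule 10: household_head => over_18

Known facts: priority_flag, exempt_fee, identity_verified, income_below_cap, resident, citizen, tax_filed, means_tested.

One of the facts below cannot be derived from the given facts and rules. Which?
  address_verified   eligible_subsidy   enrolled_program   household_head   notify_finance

notify_finance

Round 1 — rule 3, rule 5, rule 8, derive address_verified, enrolled_program, has_valid_id.
Round 2 — rule 1, derive household_head.
Round 3 — rule 10, derive over_18.
Round 4 — rule 4, derive eligible_subsidy.
Derived: household_head (round 2), address_verified (round 1), eligible_subsidy (round 4), enrolled_program (round 1). notify_finance never appears in any round.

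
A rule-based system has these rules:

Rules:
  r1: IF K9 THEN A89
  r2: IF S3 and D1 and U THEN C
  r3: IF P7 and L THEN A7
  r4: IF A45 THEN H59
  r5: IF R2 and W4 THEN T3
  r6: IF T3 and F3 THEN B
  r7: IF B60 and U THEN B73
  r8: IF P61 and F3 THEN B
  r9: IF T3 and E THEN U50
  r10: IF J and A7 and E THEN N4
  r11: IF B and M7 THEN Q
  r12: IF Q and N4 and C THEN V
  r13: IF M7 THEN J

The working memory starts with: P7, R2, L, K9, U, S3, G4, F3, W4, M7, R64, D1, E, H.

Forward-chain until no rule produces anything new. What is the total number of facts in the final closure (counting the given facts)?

24

[1] r1 [IF K9 THEN A89]; r2 [IF S3 and D1 and U THEN C]; r3 [IF P7 and L THEN A7]; r5 [IF R2 and W4 THEN T3]; r13 [IF M7 THEN J]. ⇒ new: A89, C, A7, T3, J.
[2] r6 [IF T3 and F3 THEN B]; r9 [IF T3 and E THEN U50]; r10 [IF J and A7 and E THEN N4]. ⇒ new: B, U50, N4.
[3] r11 [IF B and M7 THEN Q]. ⇒ new: Q.
[4] r12 [IF Q and N4 and C THEN V]. ⇒ new: V.
Closure: {A7, A89, B, C, D1, E, F3, G4, H, J, K9, L, M7, N4, P7, Q, R2, R64, S3, T3, U, U50, V, W4} — 24 facts.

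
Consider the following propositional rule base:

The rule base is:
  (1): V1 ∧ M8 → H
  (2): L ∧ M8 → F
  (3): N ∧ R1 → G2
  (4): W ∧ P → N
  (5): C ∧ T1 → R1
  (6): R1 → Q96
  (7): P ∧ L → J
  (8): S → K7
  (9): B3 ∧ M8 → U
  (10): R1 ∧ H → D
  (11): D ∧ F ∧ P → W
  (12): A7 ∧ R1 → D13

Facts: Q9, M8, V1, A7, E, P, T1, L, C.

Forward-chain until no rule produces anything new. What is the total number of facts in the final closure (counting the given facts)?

19

[1] (1) [V1 ∧ M8 → H]; (2) [L ∧ M8 → F]; (5) [C ∧ T1 → R1]; (7) [P ∧ L → J]. ⇒ new: H, F, R1, J.
[2] (6) [R1 → Q96]; (10) [R1 ∧ H → D]; (12) [A7 ∧ R1 → D13]. ⇒ new: Q96, D, D13.
[3] (11) [D ∧ F ∧ P → W]. ⇒ new: W.
[4] (4) [W ∧ P → N]. ⇒ new: N.
[5] (3) [N ∧ R1 → G2]. ⇒ new: G2.
Closure: {A7, C, D, D13, E, F, G2, H, J, L, M8, N, P, Q9, Q96, R1, T1, V1, W} — 19 facts.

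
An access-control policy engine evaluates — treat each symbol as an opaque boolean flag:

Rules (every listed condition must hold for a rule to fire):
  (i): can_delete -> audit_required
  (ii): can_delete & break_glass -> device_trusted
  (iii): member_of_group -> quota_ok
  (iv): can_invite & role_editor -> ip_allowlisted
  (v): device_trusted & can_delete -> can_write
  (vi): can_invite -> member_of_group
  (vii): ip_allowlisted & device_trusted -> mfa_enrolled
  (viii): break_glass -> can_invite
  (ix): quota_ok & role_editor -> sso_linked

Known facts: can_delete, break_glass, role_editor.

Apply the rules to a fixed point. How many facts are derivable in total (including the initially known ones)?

Round 1: (i) [can_delete -> audit_required]; (ii) [can_delete & break_glass -> device_trusted]; (viii) [break_glass -> can_invite]. New: audit_required, device_trusted, can_invite.
Round 2: (iv) [can_invite & role_editor -> ip_allowlisted]; (v) [device_trusted & can_delete -> can_write]; (vi) [can_invite -> member_of_group]. New: ip_allowlisted, can_write, member_of_group.
Round 3: (iii) [member_of_group -> quota_ok]; (vii) [ip_allowlisted & device_trusted -> mfa_enrolled]. New: quota_ok, mfa_enrolled.
Round 4: (ix) [quota_ok & role_editor -> sso_linked]. New: sso_linked.
Closure: {audit_required, break_glass, can_delete, can_invite, can_write, device_trusted, ip_allowlisted, member_of_group, mfa_enrolled, quota_ok, role_editor, sso_linked} — 12 facts.

12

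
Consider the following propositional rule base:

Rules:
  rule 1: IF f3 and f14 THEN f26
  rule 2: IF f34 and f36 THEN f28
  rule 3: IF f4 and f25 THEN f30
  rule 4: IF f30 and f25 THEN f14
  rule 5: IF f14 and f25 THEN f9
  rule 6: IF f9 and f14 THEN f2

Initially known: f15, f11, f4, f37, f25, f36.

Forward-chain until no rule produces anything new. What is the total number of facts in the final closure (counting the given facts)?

Round 1: rule 3 [IF f4 and f25 THEN f30]. Adds f30.
Round 2: rule 4 [IF f30 and f25 THEN f14]. Adds f14.
Round 3: rule 5 [IF f14 and f25 THEN f9]. Adds f9.
Round 4: rule 6 [IF f9 and f14 THEN f2]. Adds f2.
Closure: {f11, f14, f15, f2, f25, f30, f36, f37, f4, f9} — 10 facts.

10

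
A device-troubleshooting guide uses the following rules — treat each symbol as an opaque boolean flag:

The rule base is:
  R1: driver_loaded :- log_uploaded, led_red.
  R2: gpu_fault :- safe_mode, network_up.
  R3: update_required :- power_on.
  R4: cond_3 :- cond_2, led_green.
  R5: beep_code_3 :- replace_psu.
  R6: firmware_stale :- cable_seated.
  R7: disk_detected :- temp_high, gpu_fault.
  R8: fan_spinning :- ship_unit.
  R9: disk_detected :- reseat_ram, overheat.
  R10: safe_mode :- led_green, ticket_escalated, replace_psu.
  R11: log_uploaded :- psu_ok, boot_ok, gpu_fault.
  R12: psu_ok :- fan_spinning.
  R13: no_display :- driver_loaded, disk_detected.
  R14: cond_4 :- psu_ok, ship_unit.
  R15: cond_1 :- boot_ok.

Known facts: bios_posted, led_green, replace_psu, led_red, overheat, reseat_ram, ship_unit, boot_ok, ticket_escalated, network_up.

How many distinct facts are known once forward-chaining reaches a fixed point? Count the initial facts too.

Round 1: R5 [beep_code_3 :- replace_psu.]; R8 [fan_spinning :- ship_unit.]; R9 [disk_detected :- reseat_ram, overheat.]; R10 [safe_mode :- led_green, ticket_escalated, replace_psu.]; R15 [cond_1 :- boot_ok.]. Adds beep_code_3, fan_spinning, disk_detected, safe_mode, cond_1.
Round 2: R2 [gpu_fault :- safe_mode, network_up.]; R12 [psu_ok :- fan_spinning.]. Adds gpu_fault, psu_ok.
Round 3: R11 [log_uploaded :- psu_ok, boot_ok, gpu_fault.]; R14 [cond_4 :- psu_ok, ship_unit.]. Adds log_uploaded, cond_4.
Round 4: R1 [driver_loaded :- log_uploaded, led_red.]. Adds driver_loaded.
Round 5: R13 [no_display :- driver_loaded, disk_detected.]. Adds no_display.
Closure: {beep_code_3, bios_posted, boot_ok, cond_1, cond_4, disk_detected, driver_loaded, fan_spinning, gpu_fault, led_green, led_red, log_uploaded, network_up, no_display, overheat, psu_ok, replace_psu, reseat_ram, safe_mode, ship_unit, ticket_escalated} — 21 facts.

21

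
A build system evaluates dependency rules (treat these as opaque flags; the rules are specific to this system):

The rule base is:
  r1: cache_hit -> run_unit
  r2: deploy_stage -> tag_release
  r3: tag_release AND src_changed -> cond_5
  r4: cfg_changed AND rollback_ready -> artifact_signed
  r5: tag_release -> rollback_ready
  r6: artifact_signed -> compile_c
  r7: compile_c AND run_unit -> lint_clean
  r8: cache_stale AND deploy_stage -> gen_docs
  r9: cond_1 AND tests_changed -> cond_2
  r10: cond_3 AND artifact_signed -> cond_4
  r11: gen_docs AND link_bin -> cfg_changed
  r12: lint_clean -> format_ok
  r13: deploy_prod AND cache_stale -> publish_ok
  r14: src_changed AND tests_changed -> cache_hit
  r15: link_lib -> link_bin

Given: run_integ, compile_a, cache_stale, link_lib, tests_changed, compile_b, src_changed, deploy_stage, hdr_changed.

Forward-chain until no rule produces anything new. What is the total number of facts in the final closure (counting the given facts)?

21

[1] r2 [deploy_stage -> tag_release]; r8 [cache_stale AND deploy_stage -> gen_docs]; r14 [src_changed AND tests_changed -> cache_hit]; r15 [link_lib -> link_bin]. ⇒ new: tag_release, gen_docs, cache_hit, link_bin.
[2] r1 [cache_hit -> run_unit]; r3 [tag_release AND src_changed -> cond_5]; r5 [tag_release -> rollback_ready]; r11 [gen_docs AND link_bin -> cfg_changed]. ⇒ new: run_unit, cond_5, rollback_ready, cfg_changed.
[3] r4 [cfg_changed AND rollback_ready -> artifact_signed]. ⇒ new: artifact_signed.
[4] r6 [artifact_signed -> compile_c]. ⇒ new: compile_c.
[5] r7 [compile_c AND run_unit -> lint_clean]. ⇒ new: lint_clean.
[6] r12 [lint_clean -> format_ok]. ⇒ new: format_ok.
Closure: {artifact_signed, cache_hit, cache_stale, cfg_changed, compile_a, compile_b, compile_c, cond_5, deploy_stage, format_ok, gen_docs, hdr_changed, link_bin, link_lib, lint_clean, rollback_ready, run_integ, run_unit, src_changed, tag_release, tests_changed} — 21 facts.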